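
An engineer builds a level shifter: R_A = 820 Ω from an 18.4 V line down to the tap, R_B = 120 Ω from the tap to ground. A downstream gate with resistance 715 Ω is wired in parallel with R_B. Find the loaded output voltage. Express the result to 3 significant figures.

The load sits in parallel with R_B: R_B‖R_L = (120 × 715) / (120 + 715) = 102.8 Ω.
V_out = 18.4 × 102.8 / (820 + 102.8) = 18.4 × 102.8/922.8 = 2.05 V.

V_out ≈ 2.05 V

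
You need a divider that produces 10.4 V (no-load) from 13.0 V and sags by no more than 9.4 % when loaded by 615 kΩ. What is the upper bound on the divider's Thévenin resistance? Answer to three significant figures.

R_th ≤ 63.8 kΩ

Loading drop = R_th/(R_th + R_L) ≤ 0.0940, so R_th ≤ R_L · ε/(1−ε) = 615 kΩ × 0.0940/0.9060 = 63.8 kΩ.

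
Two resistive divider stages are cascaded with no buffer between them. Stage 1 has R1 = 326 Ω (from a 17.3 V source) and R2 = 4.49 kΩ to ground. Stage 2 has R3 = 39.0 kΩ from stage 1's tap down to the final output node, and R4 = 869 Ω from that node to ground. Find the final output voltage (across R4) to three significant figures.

V_out ≈ 0.349 V

Stage 2 presents R3+R4 = 39870 Ω as a load on stage 1's tap.
Stage 1's lower leg becomes R2‖(R3+R4) = 4036 Ω, so V_mid = 17.3 × 4036/4362 = 16.01 V.
Stage 2 is itself unloaded: V_out = V_mid × R4/(R3+R4) = 16.01 × 869/39870 = 0.349 V.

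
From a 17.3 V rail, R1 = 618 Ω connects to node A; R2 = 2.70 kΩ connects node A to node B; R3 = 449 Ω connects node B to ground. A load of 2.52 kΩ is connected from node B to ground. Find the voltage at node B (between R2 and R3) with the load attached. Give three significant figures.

At node B, R3 is in parallel with the load: R3‖R_L = 381.1 Ω.
Below node A the resistance is R2 + (R3‖R_L) = 3081 Ω, so V_A = 17.3 × 3081/3699 = 14.41 V.
Then V_B = V_A × (R3‖R_L)/(R2 + R3‖R_L) = 14.41 × 381.1/3081 = 1.78 V.

V ≈ 1.78 V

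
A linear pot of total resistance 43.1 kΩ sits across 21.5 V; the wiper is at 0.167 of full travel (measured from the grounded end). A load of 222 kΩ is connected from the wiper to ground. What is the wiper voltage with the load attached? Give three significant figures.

The wiper splits the pot into (1−α)R = 35.90 kΩ above and αR = 7.198 kΩ below.
Lower section ‖ load = 6.972 kΩ.
V_wiper = 21.5 × 6.972/(35.90 + 6.972) = 3.50 V.

V ≈ 3.50 V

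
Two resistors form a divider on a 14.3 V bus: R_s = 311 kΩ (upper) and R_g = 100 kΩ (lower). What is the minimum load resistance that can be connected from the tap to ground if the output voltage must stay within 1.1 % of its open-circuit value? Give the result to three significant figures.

Output resistance R_th = R_s‖R_g = (311 × 100)/411.0 = 75.67 kΩ.
The fractional drop is R_th/(R_th + R_L); requiring this ≤ 0.0110 gives R_L ≥ R_th(1/0.0110 − 1) = 75.67 × 89.91 = 6.80 MΩ.

R_L(min) ≈ 6.80 MΩ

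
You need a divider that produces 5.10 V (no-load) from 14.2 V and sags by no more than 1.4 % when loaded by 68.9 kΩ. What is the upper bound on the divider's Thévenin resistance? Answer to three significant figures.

Loading drop = R_th/(R_th + R_L) ≤ 0.0140, so R_th ≤ R_L · ε/(1−ε) = 68.9 kΩ × 0.0140/0.9860 = 978 Ω.

R_th ≤ 978 Ω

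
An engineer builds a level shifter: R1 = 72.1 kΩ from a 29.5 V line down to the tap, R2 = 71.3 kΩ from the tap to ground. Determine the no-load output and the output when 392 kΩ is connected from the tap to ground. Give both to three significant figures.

Open-circuit: V = 29.5 × 71.3/(72.1 + 71.3) = 14.7 V.
With the load, R2 becomes R2‖R_L = 60.33 kΩ, so V = 29.5 × 60.33/132.4 = 13.4 V.

Unloaded: 14.7 V; loaded: 13.4 V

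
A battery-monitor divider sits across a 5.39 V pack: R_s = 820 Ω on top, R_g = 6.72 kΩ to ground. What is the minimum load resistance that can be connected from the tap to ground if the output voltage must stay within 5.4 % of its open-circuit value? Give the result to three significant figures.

R_L(min) ≈ 12.8 kΩ

Output resistance R_th = R_s‖R_g = (820 × 6720)/7540 = 730.8 Ω.
The fractional drop is R_th/(R_th + R_L); requiring this ≤ 0.0540 gives R_L ≥ R_th(1/0.0540 − 1) = 730.8 × 17.52 = 12.8 kΩ.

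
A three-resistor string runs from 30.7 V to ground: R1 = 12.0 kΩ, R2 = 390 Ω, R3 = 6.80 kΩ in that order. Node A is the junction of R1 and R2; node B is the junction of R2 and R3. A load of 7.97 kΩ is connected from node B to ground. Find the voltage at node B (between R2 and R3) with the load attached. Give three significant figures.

V ≈ 7.01 V

At node B, R3 is in parallel with the load: R3‖R_L = 3669 Ω.
Below node A the resistance is R2 + (R3‖R_L) = 4059 Ω, so V_A = 30.7 × 4059/16060 = 7.760 V.
Then V_B = V_A × (R3‖R_L)/(R2 + R3‖R_L) = 7.760 × 3669/4059 = 7.01 V.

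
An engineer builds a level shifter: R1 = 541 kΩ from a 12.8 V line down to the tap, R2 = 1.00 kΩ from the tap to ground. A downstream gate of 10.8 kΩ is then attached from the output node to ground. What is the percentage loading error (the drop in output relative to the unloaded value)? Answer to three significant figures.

8.46 %

The divider's output (Thévenin) resistance is R1‖R2 = 0.9982 kΩ.
Fractional drop under load = R_th/(R_th + R_L) = 0.9982 / (0.9982 + 10.8) = 0.08460.
So the output falls by 8.46 %.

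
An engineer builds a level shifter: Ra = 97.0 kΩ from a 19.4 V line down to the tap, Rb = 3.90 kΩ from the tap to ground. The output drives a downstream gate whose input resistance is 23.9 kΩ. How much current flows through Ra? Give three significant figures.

I ≈ 0.193 mA

Rb‖R_L = 3.353 kΩ, so the source sees Ra + Rb‖R_L = 100.4 kΩ.
I = 19.4 V / 100.4 kΩ = 0.193 mA.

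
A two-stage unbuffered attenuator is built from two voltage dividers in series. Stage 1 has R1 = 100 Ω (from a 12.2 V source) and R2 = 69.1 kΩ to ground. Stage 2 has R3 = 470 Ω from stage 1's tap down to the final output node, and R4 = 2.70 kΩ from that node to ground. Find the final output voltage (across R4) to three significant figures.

Stage 2 presents R3+R4 = 3170 Ω as a load on stage 1's tap.
Stage 1's lower leg becomes R2‖(R3+R4) = 3031 Ω, so V_mid = 12.2 × 3031/3131 = 11.81 V.
Stage 2 is itself unloaded: V_out = V_mid × R4/(R3+R4) = 11.81 × 2700/3170 = 10.1 V.

V_out ≈ 10.1 V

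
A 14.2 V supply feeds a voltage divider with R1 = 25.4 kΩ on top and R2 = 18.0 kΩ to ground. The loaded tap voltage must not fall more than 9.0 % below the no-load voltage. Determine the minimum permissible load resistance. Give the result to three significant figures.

Output resistance R_th = R1‖R2 = (25.4 × 18.0)/43.40 = 10.53 kΩ.
The fractional drop is R_th/(R_th + R_L); requiring this ≤ 0.0900 gives R_L ≥ R_th(1/0.0900 − 1) = 10.53 × 10.11 = 107 kΩ.

R_L(min) ≈ 107 kΩ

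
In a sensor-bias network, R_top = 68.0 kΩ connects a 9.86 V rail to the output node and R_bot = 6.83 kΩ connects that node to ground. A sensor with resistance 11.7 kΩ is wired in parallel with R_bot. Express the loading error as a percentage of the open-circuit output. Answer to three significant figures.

34.7 %

The divider's output (Thévenin) resistance is R_top‖R_bot = 6.207 kΩ.
Fractional drop under load = R_th/(R_th + R_L) = 6.207 / (6.207 + 11.7) = 0.3466.
So the output falls by 34.7 %.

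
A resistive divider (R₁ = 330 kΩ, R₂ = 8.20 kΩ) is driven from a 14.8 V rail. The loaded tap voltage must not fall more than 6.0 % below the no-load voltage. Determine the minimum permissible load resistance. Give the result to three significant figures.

Output resistance R_th = R₁‖R₂ = (330 × 8.20)/338.2 = 8.001 kΩ.
The fractional drop is R_th/(R_th + R_L); requiring this ≤ 0.0600 gives R_L ≥ R_th(1/0.0600 − 1) = 8.001 × 15.67 = 125 kΩ.

R_L(min) ≈ 125 kΩ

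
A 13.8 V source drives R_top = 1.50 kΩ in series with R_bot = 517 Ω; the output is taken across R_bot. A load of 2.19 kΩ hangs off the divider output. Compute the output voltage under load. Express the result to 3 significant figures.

V_out ≈ 3.01 V

The load sits in parallel with R_bot: R_bot‖R_L = (517 × 2190) / (517 + 2190) = 418.3 Ω.
V_out = 13.8 × 418.3 / (1500 + 418.3) = 13.8 × 418.3/1918 = 3.01 V.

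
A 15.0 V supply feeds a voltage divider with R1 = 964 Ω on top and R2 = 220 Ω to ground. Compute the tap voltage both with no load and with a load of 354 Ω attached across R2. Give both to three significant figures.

Open-circuit: V = 15.0 × 220/(964 + 220) = 2.79 V.
With the load, R2 becomes R2‖R_L = 135.7 Ω, so V = 15.0 × 135.7/1100 = 1.85 V.

Unloaded: 2.79 V; loaded: 1.85 V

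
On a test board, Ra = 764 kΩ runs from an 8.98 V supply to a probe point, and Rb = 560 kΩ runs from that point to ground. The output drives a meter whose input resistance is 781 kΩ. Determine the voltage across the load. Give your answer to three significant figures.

The load sits in parallel with Rb: Rb‖R_L = (560 × 781) / (560 + 781) = 326.1 kΩ.
V_out = 8.98 × 326.1 / (764 + 326.1) = 8.98 × 326.1/1090 = 2.69 V.
(Unloaded it would have been 3.80 V.)

V_out ≈ 2.69 V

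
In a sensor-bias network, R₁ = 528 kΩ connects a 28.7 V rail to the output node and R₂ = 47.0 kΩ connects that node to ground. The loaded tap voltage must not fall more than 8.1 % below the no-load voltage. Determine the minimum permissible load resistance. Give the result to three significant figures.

R_L(min) ≈ 490 kΩ

Output resistance R_th = R₁‖R₂ = (528 × 47.0)/575.0 = 43.16 kΩ.
The fractional drop is R_th/(R_th + R_L); requiring this ≤ 0.0810 gives R_L ≥ R_th(1/0.0810 − 1) = 43.16 × 11.35 = 490 kΩ.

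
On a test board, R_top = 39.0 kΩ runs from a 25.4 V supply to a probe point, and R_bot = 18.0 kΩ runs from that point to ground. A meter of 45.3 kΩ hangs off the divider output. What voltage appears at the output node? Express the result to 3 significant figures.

V_out ≈ 6.31 V

The load sits in parallel with R_bot: R_bot‖R_L = (18.0 × 45.3) / (18.0 + 45.3) = 12.88 kΩ.
V_out = 25.4 × 12.88 / (39.0 + 12.88) = 25.4 × 12.88/51.88 = 6.31 V.
(Unloaded it would have been 8.02 V.)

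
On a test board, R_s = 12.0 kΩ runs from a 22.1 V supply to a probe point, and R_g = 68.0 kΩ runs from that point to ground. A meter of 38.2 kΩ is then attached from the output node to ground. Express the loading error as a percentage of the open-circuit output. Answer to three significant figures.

21.1 %

The divider's output (Thévenin) resistance is R_s‖R_g = 10.20 kΩ.
Fractional drop under load = R_th/(R_th + R_L) = 10.20 / (10.20 + 38.2) = 0.2107.
So the output falls by 21.1 %.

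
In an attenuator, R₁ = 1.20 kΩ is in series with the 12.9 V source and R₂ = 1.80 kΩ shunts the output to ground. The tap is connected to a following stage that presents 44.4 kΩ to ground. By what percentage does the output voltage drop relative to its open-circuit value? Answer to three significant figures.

1.60 %

The divider's output (Thévenin) resistance is R₁‖R₂ = 0.7200 kΩ.
Fractional drop under load = R_th/(R_th + R_L) = 0.7200 / (0.7200 + 44.4) = 0.01596.
So the output falls by 1.60 %.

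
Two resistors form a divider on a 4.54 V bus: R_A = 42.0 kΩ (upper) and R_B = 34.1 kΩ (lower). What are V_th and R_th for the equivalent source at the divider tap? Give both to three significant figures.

V_th = 2.03 V, R_th = 18.8 kΩ

V_th is the open-circuit tap voltage: 4.54 × 34.1/(42.0 + 34.1) = 2.03 V.
With the supply zeroed, R_A and R_B appear in parallel from the tap: R_th = R_A‖R_B = (42.0 × 34.1)/76.10 = 18.8 kΩ.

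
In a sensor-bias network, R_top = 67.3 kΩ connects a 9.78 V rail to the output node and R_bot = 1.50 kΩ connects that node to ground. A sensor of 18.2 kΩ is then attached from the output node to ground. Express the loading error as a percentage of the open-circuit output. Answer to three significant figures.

The divider's output (Thévenin) resistance is R_top‖R_bot = 1.467 kΩ.
Fractional drop under load = R_th/(R_th + R_L) = 1.467 / (1.467 + 18.2) = 0.07461.
So the output falls by 7.46 %.

7.46 %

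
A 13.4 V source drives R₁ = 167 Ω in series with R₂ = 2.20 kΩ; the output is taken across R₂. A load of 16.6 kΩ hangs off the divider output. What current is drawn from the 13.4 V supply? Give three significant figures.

R₂‖R_L = 1943 Ω, so the source sees R₁ + R₂‖R_L = 2110 Ω.
I = 13.4 V / 2110 Ω = 6.35 mA.

I ≈ 6.35 mA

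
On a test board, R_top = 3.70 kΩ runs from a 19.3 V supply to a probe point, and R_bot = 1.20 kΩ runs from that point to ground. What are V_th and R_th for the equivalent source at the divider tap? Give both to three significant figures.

V_th is the open-circuit tap voltage: 19.3 × 1.20/(3.70 + 1.20) = 4.73 V.
With the supply zeroed, R_top and R_bot appear in parallel from the tap: R_th = R_top‖R_bot = (3.70 × 1.20)/4.900 = 906 Ω.

V_th = 4.73 V, R_th = 906 Ω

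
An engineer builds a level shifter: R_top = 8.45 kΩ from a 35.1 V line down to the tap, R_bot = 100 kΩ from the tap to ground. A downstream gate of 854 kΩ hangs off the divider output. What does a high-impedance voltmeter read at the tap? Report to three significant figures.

V_out ≈ 32.1 V

The load sits in parallel with R_bot: R_bot‖R_L = (100 × 854) / (100 + 854) = 89.52 kΩ.
V_out = 35.1 × 89.52 / (8.45 + 89.52) = 35.1 × 89.52/97.97 = 32.1 V.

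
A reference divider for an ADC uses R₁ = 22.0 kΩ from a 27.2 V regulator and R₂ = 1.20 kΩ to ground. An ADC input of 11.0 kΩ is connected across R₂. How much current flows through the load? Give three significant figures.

I_L ≈ 0.116 mA

R₂‖R_L = 1.082 kΩ; V_out = 27.2 × 1.082/23.08 = 1.275 V.
I_L = V_out / R_L = 1.275 / 11.0 kΩ = 0.116 mA.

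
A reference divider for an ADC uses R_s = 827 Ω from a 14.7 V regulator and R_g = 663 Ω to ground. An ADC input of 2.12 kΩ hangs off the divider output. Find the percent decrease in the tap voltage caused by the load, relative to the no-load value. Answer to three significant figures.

14.8 %

Unloaded V = 14.7 × 663/1490 = 6.5410 V.
Loaded: R_g‖R_L = 505.1 Ω, giving V = 14.7 × 505.1/1332 = 5.5736 V.
Drop = (6.5410 − 5.5736) / 6.5410 = 14.8 %.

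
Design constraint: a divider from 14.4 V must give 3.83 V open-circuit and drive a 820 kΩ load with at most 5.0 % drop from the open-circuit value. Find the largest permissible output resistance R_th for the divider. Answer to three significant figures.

R_th ≤ 43.2 kΩ

Loading drop = R_th/(R_th + R_L) ≤ 0.0500, so R_th ≤ R_L · ε/(1−ε) = 820 kΩ × 0.0500/0.9500 = 43.2 kΩ.
(Any R1, R2 with R2/(R1+R2) = 0.266 and R1‖R2 ≤ 43.2 kΩ will meet the spec.)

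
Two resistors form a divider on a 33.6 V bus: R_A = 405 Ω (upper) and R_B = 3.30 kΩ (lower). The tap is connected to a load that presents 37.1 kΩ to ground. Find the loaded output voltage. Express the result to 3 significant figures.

V_out ≈ 29.6 V

The load sits in parallel with R_B: R_B‖R_L = (3300 × 37100) / (3300 + 37100) = 3030 Ω.
V_out = 33.6 × 3030 / (405 + 3030) = 33.6 × 3030/3435 = 29.6 V.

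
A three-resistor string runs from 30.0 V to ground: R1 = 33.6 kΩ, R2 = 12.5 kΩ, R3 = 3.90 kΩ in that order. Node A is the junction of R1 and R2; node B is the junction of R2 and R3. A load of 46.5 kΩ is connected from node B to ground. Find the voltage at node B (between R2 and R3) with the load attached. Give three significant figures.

V ≈ 2.17 V

At node B, R3 is in parallel with the load: R3‖R_L = 3.598 kΩ.
Below node A the resistance is R2 + (R3‖R_L) = 16.10 kΩ, so V_A = 30.0 × 16.10/49.70 = 9.718 V.
Then V_B = V_A × (R3‖R_L)/(R2 + R3‖R_L) = 9.718 × 3.598/16.10 = 2.17 V.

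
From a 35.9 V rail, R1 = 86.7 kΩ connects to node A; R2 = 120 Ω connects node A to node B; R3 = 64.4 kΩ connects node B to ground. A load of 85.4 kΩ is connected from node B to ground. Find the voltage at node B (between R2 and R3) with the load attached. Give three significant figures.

At node B, R3 is in parallel with the load: R3‖R_L = 36710 Ω.
Below node A the resistance is R2 + (R3‖R_L) = 36830 Ω, so V_A = 35.9 × 36830/123500 = 10.70 V.
Then V_B = V_A × (R3‖R_L)/(R2 + R3‖R_L) = 10.70 × 36710/36830 = 10.7 V.

V ≈ 10.7 V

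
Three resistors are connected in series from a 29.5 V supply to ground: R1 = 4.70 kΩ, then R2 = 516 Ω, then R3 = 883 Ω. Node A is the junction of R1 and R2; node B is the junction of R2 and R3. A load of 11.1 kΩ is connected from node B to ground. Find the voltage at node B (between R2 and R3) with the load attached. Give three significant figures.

V ≈ 4.00 V

At node B, R3 is in parallel with the load: R3‖R_L = 817.9 Ω.
Below node A the resistance is R2 + (R3‖R_L) = 1334 Ω, so V_A = 29.5 × 1334/6034 = 6.522 V.
Then V_B = V_A × (R3‖R_L)/(R2 + R3‖R_L) = 6.522 × 817.9/1334 = 4.00 V.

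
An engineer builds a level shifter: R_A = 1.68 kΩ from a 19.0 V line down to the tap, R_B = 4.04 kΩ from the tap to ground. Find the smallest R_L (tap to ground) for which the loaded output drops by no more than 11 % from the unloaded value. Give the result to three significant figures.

Output resistance R_th = R_A‖R_B = (1.68 × 4.04)/5.720 = 1.187 kΩ.
The fractional drop is R_th/(R_th + R_L); requiring this ≤ 0.110 gives R_L ≥ R_th(1/0.110 − 1) = 1.187 × 8.091 = 9.60 kΩ.

R_L(min) ≈ 9.60 kΩ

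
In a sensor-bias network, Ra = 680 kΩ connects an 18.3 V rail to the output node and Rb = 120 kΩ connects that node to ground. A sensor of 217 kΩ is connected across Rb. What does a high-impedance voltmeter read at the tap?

V_out ≈ 1.87 V

The load sits in parallel with Rb: Rb‖R_L = (120 × 217) / (120 + 217) = 77.27 kΩ.
V_out = 18.3 × 77.27 / (680 + 77.27) = 18.3 × 77.27/757.3 = 1.87 V.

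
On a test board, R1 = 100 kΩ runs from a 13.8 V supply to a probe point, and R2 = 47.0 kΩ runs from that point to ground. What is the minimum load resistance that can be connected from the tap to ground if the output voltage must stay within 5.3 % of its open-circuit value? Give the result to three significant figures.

Output resistance R_th = R1‖R2 = (100 × 47.0)/147.0 = 31.97 kΩ.
The fractional drop is R_th/(R_th + R_L); requiring this ≤ 0.0530 gives R_L ≥ R_th(1/0.0530 − 1) = 31.97 × 17.87 = 571 kΩ.

R_L(min) ≈ 571 kΩ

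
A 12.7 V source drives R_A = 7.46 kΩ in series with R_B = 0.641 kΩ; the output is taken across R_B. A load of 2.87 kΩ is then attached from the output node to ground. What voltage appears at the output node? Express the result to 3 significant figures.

V_out ≈ 0.833 V

The load sits in parallel with R_B: R_B‖R_L = (641 × 2870) / (641 + 2870) = 524.0 Ω.
V_out = 12.7 × 524.0 / (7460 + 524.0) = 12.7 × 524.0/7984 = 0.833 V.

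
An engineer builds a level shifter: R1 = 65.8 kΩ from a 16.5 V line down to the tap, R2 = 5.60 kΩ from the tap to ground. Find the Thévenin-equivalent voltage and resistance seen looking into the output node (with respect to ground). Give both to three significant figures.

V_th = 1.29 V, R_th = 5.16 kΩ

V_th is the open-circuit tap voltage: 16.5 × 5.60/(65.8 + 5.60) = 1.29 V.
With the supply zeroed, R1 and R2 appear in parallel from the tap: R_th = R1‖R2 = (65.8 × 5.60)/71.40 = 5.16 kΩ.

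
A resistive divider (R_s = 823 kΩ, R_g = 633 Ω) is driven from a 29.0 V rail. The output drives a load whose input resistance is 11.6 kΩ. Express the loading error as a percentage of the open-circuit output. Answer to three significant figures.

The divider's output (Thévenin) resistance is R_s‖R_g = 632.5 Ω.
Fractional drop under load = R_th/(R_th + R_L) = 632.5 / (632.5 + 11600) = 0.05171.
So the output falls by 5.17 %.

5.17 %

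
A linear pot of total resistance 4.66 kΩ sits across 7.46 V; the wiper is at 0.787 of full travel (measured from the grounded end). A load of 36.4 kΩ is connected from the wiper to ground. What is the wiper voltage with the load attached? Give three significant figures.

The wiper splits the pot into (1−α)R = 992.6 Ω above and αR = 3667 Ω below.
Lower section ‖ load = 3332 Ω.
V_wiper = 7.46 × 3332/(992.6 + 3332) = 5.75 V.

V ≈ 5.75 V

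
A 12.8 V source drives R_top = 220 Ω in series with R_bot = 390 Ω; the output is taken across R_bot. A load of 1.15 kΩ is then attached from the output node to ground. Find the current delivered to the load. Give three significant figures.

I_L ≈ 6.34 mA

R_bot‖R_L = 291.2 Ω; V_out = 12.8 × 291.2/511.2 = 7.292 V.
I_L = V_out / R_L = 7.292 / 1.15 kΩ = 6.34 mA.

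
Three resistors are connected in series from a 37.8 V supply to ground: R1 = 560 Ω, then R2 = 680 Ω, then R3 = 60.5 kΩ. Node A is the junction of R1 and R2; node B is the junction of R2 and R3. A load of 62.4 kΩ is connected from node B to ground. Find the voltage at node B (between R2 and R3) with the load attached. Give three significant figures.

At node B, R3 is in parallel with the load: R3‖R_L = 30720 Ω.
Below node A the resistance is R2 + (R3‖R_L) = 31400 Ω, so V_A = 37.8 × 31400/31960 = 37.14 V.
Then V_B = V_A × (R3‖R_L)/(R2 + R3‖R_L) = 37.14 × 30720/31400 = 36.3 V.

V ≈ 36.3 V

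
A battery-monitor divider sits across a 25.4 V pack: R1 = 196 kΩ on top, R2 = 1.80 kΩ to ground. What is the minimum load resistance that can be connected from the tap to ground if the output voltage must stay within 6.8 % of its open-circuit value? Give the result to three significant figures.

Output resistance R_th = R1‖R2 = (196 × 1.80)/197.8 = 1.784 kΩ.
The fractional drop is R_th/(R_th + R_L); requiring this ≤ 0.0680 gives R_L ≥ R_th(1/0.0680 − 1) = 1.784 × 13.71 = 24.4 kΩ.

R_L(min) ≈ 24.4 kΩ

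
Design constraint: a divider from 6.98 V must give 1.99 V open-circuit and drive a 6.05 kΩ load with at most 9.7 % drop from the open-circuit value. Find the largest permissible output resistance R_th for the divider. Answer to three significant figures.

Loading drop = R_th/(R_th + R_L) ≤ 0.0970, so R_th ≤ R_L · ε/(1−ε) = 6.05 kΩ × 0.0970/0.9030 = 650 Ω.
(Any R1, R2 with R2/(R1+R2) = 0.285 and R1‖R2 ≤ 650 Ω will meet the spec.)

R_th ≤ 650 Ω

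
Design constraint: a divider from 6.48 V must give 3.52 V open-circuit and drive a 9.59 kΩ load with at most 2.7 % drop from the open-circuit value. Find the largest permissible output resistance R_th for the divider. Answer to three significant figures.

R_th ≤ 266 Ω

Loading drop = R_th/(R_th + R_L) ≤ 0.0270, so R_th ≤ R_L · ε/(1−ε) = 9.59 kΩ × 0.0270/0.9730 = 266 Ω.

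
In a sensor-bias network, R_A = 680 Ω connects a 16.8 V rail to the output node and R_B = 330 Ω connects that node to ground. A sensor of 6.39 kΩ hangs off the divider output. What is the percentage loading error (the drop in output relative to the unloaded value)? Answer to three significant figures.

3.36 %

The divider's output (Thévenin) resistance is R_A‖R_B = 222.2 Ω.
Fractional drop under load = R_th/(R_th + R_L) = 222.2 / (222.2 + 6390) = 0.03360.
So the output falls by 3.36 %.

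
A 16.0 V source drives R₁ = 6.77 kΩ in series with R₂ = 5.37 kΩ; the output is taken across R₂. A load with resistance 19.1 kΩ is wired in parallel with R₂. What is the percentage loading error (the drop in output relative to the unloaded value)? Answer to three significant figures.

Unloaded V = 16.0 × 5.37/12.14 = 7.0774 V.
Loaded: R₂‖R_L = 4.192 kΩ, giving V = 16.0 × 4.192/10.96 = 6.1182 V.
Drop = (7.0774 − 6.1182) / 7.0774 = 13.6 %.

13.6 %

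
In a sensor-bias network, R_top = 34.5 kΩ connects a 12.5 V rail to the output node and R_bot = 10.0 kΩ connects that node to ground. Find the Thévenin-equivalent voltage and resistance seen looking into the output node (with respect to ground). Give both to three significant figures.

V_th = 2.81 V, R_th = 7.75 kΩ

V_th is the open-circuit tap voltage: 12.5 × 10.0/(34.5 + 10.0) = 2.81 V.
With the supply zeroed, R_top and R_bot appear in parallel from the tap: R_th = R_top‖R_bot = (34.5 × 10.0)/44.50 = 7.75 kΩ.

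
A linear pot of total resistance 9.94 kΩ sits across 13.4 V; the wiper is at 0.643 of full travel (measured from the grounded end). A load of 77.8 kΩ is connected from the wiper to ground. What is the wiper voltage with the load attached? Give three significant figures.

The wiper splits the pot into (1−α)R = 3.549 kΩ above and αR = 6.391 kΩ below.
Lower section ‖ load = 5.906 kΩ.
V_wiper = 13.4 × 5.906/(3.549 + 5.906) = 8.37 V.

V ≈ 8.37 V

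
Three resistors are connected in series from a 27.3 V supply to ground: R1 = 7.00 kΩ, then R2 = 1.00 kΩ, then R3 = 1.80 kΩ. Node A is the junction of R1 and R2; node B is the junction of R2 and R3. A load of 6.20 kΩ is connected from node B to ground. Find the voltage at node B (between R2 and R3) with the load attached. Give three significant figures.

V ≈ 4.05 V

At node B, R3 is in parallel with the load: R3‖R_L = 1.395 kΩ.
Below node A the resistance is R2 + (R3‖R_L) = 2.395 kΩ, so V_A = 27.3 × 2.395/9.395 = 6.959 V.
Then V_B = V_A × (R3‖R_L)/(R2 + R3‖R_L) = 6.959 × 1.395/2.395 = 4.05 V.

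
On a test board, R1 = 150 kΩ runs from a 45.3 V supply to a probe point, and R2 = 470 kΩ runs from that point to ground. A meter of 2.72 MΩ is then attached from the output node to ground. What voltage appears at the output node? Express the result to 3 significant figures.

The load sits in parallel with R2: R2‖R_L = (470 × 2720) / (470 + 2720) = 400.8 kΩ.
V_out = 45.3 × 400.8 / (150 + 400.8) = 45.3 × 400.8/550.8 = 33.0 V.

V_out ≈ 33.0 V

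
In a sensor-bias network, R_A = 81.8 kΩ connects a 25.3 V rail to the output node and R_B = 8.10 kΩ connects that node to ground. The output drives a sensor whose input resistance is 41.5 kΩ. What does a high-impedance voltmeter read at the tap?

V_out ≈ 1.94 V

The load sits in parallel with R_B: R_B‖R_L = (8.10 × 41.5) / (8.10 + 41.5) = 6.777 kΩ.
V_out = 25.3 × 6.777 / (81.8 + 6.777) = 25.3 × 6.777/88.58 = 1.94 V.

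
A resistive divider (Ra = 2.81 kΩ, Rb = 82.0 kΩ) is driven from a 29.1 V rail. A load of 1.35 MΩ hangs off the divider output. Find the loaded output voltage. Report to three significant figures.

V_out ≈ 28.1 V

The load sits in parallel with Rb: Rb‖R_L = (82.0 × 1350) / (82.0 + 1350) = 77.30 kΩ.
V_out = 29.1 × 77.30 / (2.81 + 77.30) = 29.1 × 77.30/80.11 = 28.1 V.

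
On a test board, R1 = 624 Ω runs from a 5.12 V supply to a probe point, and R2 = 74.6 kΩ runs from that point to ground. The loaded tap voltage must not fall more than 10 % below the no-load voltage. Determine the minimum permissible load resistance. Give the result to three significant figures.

Output resistance R_th = R1‖R2 = (624 × 74600)/75220 = 618.8 Ω.
The fractional drop is R_th/(R_th + R_L); requiring this ≤ 0.100 gives R_L ≥ R_th(1/0.100 − 1) = 618.8 × 9.000 = 5.57 kΩ.

R_L(min) ≈ 5.57 kΩ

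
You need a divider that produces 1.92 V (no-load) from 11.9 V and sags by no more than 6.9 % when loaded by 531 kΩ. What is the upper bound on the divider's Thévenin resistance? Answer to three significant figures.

Loading drop = R_th/(R_th + R_L) ≤ 0.0690, so R_th ≤ R_L · ε/(1−ε) = 531 kΩ × 0.0690/0.9310 = 39.4 kΩ.
(Any R1, R2 with R2/(R1+R2) = 0.161 and R1‖R2 ≤ 39.4 kΩ will meet the spec.)

R_th ≤ 39.4 kΩ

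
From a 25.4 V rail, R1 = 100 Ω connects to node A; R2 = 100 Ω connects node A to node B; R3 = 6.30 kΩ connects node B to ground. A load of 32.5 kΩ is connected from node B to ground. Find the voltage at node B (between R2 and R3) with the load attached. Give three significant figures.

At node B, R3 is in parallel with the load: R3‖R_L = 5277 Ω.
Below node A the resistance is R2 + (R3‖R_L) = 5377 Ω, so V_A = 25.4 × 5377/5477 = 24.94 V.
Then V_B = V_A × (R3‖R_L)/(R2 + R3‖R_L) = 24.94 × 5277/5377 = 24.5 V.

V ≈ 24.5 V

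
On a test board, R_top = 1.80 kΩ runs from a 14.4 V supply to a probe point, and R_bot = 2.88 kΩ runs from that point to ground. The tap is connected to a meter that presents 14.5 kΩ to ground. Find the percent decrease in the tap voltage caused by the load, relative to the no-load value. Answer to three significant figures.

The divider's output (Thévenin) resistance is R_top‖R_bot = 1.108 kΩ.
Fractional drop under load = R_th/(R_th + R_L) = 1.108 / (1.108 + 14.5) = 0.07097.
So the output falls by 7.10 %.

7.10 %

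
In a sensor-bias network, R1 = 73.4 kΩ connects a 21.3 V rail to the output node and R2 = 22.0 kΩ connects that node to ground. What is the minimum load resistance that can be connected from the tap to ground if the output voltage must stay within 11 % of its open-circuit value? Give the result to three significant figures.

Output resistance R_th = R1‖R2 = (73.4 × 22.0)/95.40 = 16.93 kΩ.
The fractional drop is R_th/(R_th + R_L); requiring this ≤ 0.110 gives R_L ≥ R_th(1/0.110 − 1) = 16.93 × 8.091 = 137 kΩ.

R_L(min) ≈ 137 kΩ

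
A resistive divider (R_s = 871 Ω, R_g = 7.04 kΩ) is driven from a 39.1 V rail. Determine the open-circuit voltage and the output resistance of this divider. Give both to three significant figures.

V_th = 34.8 V, R_th = 775 Ω

V_th is the open-circuit tap voltage: 39.1 × 7040/(871 + 7040) = 34.8 V.
With the supply zeroed, R_s and R_g appear in parallel from the tap: R_th = R_s‖R_g = (871 × 7040)/7911 = 775 Ω.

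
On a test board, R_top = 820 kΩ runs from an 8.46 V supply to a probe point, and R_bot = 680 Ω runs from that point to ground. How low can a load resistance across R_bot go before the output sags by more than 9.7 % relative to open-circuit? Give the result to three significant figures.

R_L(min) ≈ 6.33 kΩ

Output resistance R_th = R_top‖R_bot = (820000 × 680)/820700 = 679.4 Ω.
The fractional drop is R_th/(R_th + R_L); requiring this ≤ 0.0970 gives R_L ≥ R_th(1/0.0970 − 1) = 679.4 × 9.309 = 6.33 kΩ.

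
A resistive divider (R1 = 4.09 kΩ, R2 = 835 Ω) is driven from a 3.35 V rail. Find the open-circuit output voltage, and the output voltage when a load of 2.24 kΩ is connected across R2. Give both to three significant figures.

Unloaded: 0.568 V; loaded: 0.434 V

Open-circuit: V = 3.35 × 835/(4090 + 835) = 0.568 V.
With the load, R2 becomes R2‖R_L = 608.3 Ω, so V = 3.35 × 608.3/4698 = 0.434 V.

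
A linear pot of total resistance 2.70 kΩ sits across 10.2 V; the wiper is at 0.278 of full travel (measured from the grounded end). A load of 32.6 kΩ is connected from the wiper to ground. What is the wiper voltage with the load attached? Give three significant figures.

The wiper splits the pot into (1−α)R = 1949 Ω above and αR = 750.6 Ω below.
Lower section ‖ load = 733.7 Ω.
V_wiper = 10.2 × 733.7/(1949 + 733.7) = 2.79 V.

V ≈ 2.79 V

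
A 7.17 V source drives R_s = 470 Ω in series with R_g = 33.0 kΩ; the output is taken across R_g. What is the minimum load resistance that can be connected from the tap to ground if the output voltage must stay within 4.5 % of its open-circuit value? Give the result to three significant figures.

Output resistance R_th = R_s‖R_g = (470 × 33000)/33470 = 463.4 Ω.
The fractional drop is R_th/(R_th + R_L); requiring this ≤ 0.0450 gives R_L ≥ R_th(1/0.0450 − 1) = 463.4 × 21.22 = 9.83 kΩ.

R_L(min) ≈ 9.83 kΩ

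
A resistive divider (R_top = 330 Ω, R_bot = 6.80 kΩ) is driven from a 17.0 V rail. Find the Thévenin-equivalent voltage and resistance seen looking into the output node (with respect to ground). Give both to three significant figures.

V_th is the open-circuit tap voltage: 17.0 × 6800/(330 + 6800) = 16.2 V.
With the supply zeroed, R_top and R_bot appear in parallel from the tap: R_th = R_top‖R_bot = (330 × 6800)/7130 = 315 Ω.

V_th = 16.2 V, R_th = 315 Ω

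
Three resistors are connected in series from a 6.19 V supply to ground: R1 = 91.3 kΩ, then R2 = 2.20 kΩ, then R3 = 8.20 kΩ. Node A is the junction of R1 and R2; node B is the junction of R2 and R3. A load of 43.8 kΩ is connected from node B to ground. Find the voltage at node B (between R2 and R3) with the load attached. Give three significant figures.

V ≈ 0.426 V

At node B, R3 is in parallel with the load: R3‖R_L = 6.907 kΩ.
Below node A the resistance is R2 + (R3‖R_L) = 9.107 kΩ, so V_A = 6.19 × 9.107/100.4 = 0.5614 V.
Then V_B = V_A × (R3‖R_L)/(R2 + R3‖R_L) = 0.5614 × 6.907/9.107 = 0.426 V.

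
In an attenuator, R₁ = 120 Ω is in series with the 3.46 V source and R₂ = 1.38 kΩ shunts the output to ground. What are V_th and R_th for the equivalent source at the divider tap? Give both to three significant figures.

V_th = 3.18 V, R_th = 110 Ω

V_th is the open-circuit tap voltage: 3.46 × 1380/(120 + 1380) = 3.18 V.
With the supply zeroed, R₁ and R₂ appear in parallel from the tap: R_th = R₁‖R₂ = (120 × 1380)/1500 = 110 Ω.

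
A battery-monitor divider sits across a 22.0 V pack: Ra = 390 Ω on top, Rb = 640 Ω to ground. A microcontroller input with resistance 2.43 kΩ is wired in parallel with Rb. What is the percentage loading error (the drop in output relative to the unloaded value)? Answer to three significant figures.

Unloaded V = 22.0 × 640/1030 = 13.670 V.
Loaded: Rb‖R_L = 506.6 Ω, giving V = 22.0 × 506.6/896.6 = 12.430 V.
Drop = (13.670 − 12.430) / 13.670 = 9.07 %.

9.07 %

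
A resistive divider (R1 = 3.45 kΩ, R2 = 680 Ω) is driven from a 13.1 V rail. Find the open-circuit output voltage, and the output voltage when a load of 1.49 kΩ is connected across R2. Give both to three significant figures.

Unloaded: 2.16 V; loaded: 1.56 V

Open-circuit: V = 13.1 × 680/(3450 + 680) = 2.16 V.
With the load, R2 becomes R2‖R_L = 466.9 Ω, so V = 13.1 × 466.9/3917 = 1.56 V.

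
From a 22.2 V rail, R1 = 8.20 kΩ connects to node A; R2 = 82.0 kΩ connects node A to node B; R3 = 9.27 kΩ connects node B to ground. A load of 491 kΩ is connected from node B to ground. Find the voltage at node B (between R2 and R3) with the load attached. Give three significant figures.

V ≈ 2.03 V

At node B, R3 is in parallel with the load: R3‖R_L = 9.098 kΩ.
Below node A the resistance is R2 + (R3‖R_L) = 91.10 kΩ, so V_A = 22.2 × 91.10/99.30 = 20.37 V.
Then V_B = V_A × (R3‖R_L)/(R2 + R3‖R_L) = 20.37 × 9.098/91.10 = 2.03 V.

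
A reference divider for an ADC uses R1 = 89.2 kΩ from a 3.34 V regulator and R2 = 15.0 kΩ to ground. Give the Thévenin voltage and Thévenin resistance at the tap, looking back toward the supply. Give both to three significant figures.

V_th is the open-circuit tap voltage: 3.34 × 15.0/(89.2 + 15.0) = 0.481 V.
With the supply zeroed, R1 and R2 appear in parallel from the tap: R_th = R1‖R2 = (89.2 × 15.0)/104.2 = 12.8 kΩ.

V_th = 0.481 V, R_th = 12.8 kΩ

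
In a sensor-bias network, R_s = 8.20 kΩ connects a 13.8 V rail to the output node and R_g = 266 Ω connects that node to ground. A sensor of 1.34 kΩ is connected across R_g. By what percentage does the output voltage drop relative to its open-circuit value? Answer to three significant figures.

16.1 %

The divider's output (Thévenin) resistance is R_s‖R_g = 257.6 Ω.
Fractional drop under load = R_th/(R_th + R_L) = 257.6 / (257.6 + 1340) = 0.1613.
So the output falls by 16.1 %.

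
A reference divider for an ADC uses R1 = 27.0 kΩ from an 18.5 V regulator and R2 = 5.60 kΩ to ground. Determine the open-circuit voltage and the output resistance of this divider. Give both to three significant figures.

V_th = 3.18 V, R_th = 4.64 kΩ

V_th is the open-circuit tap voltage: 18.5 × 5.60/(27.0 + 5.60) = 3.18 V.
With the supply zeroed, R1 and R2 appear in parallel from the tap: R_th = R1‖R2 = (27.0 × 5.60)/32.60 = 4.64 kΩ.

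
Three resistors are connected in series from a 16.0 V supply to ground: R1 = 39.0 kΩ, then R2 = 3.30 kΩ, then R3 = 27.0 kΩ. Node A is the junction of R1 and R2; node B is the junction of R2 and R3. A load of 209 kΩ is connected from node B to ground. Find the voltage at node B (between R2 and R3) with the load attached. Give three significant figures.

V ≈ 5.78 V

At node B, R3 is in parallel with the load: R3‖R_L = 23.91 kΩ.
Below node A the resistance is R2 + (R3‖R_L) = 27.21 kΩ, so V_A = 16.0 × 27.21/66.21 = 6.576 V.
Then V_B = V_A × (R3‖R_L)/(R2 + R3‖R_L) = 6.576 × 23.91/27.21 = 5.78 V.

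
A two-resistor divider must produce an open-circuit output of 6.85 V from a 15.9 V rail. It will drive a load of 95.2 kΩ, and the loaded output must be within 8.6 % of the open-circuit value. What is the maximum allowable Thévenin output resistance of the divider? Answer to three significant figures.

R_th ≤ 8.96 kΩ

Loading drop = R_th/(R_th + R_L) ≤ 0.0860, so R_th ≤ R_L · ε/(1−ε) = 95.2 kΩ × 0.0860/0.9140 = 8.96 kΩ.
(Any R1, R2 with R2/(R1+R2) = 0.431 and R1‖R2 ≤ 8.96 kΩ will meet the spec.)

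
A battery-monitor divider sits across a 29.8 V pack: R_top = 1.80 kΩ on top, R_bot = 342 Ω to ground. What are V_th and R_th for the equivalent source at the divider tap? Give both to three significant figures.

V_th is the open-circuit tap voltage: 29.8 × 342/(1800 + 342) = 4.76 V.
With the supply zeroed, R_top and R_bot appear in parallel from the tap: R_th = R_top‖R_bot = (1800 × 342)/2142 = 287 Ω.

V_th = 4.76 V, R_th = 287 Ω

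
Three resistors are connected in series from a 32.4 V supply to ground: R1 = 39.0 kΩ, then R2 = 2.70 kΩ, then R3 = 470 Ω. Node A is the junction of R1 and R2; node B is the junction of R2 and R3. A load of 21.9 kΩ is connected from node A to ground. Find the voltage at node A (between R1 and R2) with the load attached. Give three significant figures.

V ≈ 2.15 V

Below node A the series string R2+R3 = 3170 Ω sits in parallel with the 21900 Ω load: 2769 Ω.
V_A = 32.4 × 2769/(39000 + 2769) = 2.15 V.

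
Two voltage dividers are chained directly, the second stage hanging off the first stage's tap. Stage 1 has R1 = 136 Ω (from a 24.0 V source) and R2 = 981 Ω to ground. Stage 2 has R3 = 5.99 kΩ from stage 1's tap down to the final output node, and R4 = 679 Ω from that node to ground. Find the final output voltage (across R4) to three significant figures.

Stage 2 presents R3+R4 = 6669 Ω as a load on stage 1's tap.
Stage 1's lower leg becomes R2‖(R3+R4) = 855.2 Ω, so V_mid = 24.0 × 855.2/991.2 = 20.71 V.
Stage 2 is itself unloaded: V_out = V_mid × R4/(R3+R4) = 20.71 × 679/6669 = 2.11 V.

V_out ≈ 2.11 V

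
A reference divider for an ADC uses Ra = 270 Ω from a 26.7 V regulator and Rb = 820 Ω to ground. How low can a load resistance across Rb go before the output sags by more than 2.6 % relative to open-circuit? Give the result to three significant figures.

Output resistance R_th = Ra‖Rb = (270 × 820)/1090 = 203.1 Ω.
The fractional drop is R_th/(R_th + R_L); requiring this ≤ 0.0260 gives R_L ≥ R_th(1/0.0260 − 1) = 203.1 × 37.46 = 7.61 kΩ.

R_L(min) ≈ 7.61 kΩ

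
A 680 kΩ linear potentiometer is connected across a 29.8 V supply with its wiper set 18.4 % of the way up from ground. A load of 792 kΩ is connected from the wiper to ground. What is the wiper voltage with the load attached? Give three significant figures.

V ≈ 4.86 V

The wiper splits the pot into (1−α)R = 554.9 kΩ above and αR = 125.1 kΩ below.
Lower section ‖ load = 108.1 kΩ.
V_wiper = 29.8 × 108.1/(554.9 + 108.1) = 4.86 V.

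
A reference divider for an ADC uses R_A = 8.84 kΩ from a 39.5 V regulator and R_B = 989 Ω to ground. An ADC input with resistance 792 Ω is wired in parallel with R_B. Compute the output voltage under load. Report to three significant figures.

The load sits in parallel with R_B: R_B‖R_L = (989 × 792) / (989 + 792) = 439.8 Ω.
V_out = 39.5 × 439.8 / (8840 + 439.8) = 39.5 × 439.8/9280 = 1.87 V.
(Unloaded it would have been 3.97 V.)

V_out ≈ 1.87 V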